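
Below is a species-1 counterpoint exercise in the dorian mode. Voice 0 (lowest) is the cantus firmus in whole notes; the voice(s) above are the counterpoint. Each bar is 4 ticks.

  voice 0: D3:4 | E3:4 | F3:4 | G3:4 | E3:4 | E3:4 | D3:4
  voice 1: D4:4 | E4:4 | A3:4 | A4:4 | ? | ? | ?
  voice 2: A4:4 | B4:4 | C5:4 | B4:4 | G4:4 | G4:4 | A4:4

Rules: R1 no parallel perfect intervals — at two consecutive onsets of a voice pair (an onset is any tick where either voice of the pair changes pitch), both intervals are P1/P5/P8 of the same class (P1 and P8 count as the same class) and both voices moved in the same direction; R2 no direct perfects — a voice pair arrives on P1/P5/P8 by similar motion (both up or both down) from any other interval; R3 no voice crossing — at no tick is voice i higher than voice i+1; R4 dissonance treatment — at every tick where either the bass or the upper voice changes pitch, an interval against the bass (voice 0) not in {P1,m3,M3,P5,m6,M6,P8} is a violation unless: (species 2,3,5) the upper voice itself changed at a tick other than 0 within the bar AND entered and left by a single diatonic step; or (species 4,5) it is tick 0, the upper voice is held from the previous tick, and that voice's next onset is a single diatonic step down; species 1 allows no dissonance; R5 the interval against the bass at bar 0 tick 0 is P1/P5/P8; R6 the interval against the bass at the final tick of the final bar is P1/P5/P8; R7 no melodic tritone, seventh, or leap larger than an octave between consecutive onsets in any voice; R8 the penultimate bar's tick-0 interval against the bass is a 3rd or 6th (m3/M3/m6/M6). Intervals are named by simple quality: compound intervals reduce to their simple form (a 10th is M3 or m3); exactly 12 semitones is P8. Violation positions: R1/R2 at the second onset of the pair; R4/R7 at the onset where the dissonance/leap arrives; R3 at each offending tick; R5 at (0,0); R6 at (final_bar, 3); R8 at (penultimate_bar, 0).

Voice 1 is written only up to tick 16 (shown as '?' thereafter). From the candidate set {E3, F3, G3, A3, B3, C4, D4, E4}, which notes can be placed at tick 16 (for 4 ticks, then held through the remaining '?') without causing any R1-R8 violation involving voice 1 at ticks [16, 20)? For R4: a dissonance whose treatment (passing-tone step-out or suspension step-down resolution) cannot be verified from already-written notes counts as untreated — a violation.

{}

E3: violates R2,R7
F3: violates R4,R7
G3: violates R2,R7
A3: violates R4
B3: violates R2,R7
C4: violates R2
D4: violates R4
E4: violates R2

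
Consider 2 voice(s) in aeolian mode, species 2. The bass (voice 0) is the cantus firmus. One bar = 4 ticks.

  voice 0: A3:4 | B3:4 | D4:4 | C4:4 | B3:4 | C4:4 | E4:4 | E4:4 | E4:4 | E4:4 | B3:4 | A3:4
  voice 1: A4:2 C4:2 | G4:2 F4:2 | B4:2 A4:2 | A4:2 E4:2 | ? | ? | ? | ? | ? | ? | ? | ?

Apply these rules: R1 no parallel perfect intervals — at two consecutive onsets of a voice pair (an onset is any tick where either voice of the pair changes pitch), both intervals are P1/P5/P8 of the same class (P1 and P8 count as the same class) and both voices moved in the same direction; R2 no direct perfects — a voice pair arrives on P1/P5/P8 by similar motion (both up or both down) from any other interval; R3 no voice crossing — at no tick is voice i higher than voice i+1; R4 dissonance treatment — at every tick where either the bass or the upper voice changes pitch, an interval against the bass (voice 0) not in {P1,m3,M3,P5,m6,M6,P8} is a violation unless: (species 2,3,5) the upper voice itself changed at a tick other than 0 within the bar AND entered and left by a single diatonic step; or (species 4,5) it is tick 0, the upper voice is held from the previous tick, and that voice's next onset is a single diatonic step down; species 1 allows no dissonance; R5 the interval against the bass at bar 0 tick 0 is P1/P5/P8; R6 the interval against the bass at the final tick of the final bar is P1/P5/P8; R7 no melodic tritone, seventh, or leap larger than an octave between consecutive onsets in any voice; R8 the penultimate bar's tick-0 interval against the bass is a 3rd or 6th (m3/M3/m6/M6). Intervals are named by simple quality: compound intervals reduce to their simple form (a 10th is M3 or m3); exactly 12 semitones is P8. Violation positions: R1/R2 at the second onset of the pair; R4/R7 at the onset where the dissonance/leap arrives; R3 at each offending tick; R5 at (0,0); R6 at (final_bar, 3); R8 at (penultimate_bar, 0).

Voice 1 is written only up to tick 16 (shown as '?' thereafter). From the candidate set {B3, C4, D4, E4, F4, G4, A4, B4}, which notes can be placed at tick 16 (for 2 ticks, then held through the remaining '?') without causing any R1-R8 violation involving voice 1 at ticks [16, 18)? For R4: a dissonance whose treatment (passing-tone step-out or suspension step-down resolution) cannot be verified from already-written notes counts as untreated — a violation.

{B4, D4, G4}

B3: violates R2
C4: violates R4
D4: legal
E4: violates R4
F4: violates R4
G4: legal
A4: violates R4
B4: legal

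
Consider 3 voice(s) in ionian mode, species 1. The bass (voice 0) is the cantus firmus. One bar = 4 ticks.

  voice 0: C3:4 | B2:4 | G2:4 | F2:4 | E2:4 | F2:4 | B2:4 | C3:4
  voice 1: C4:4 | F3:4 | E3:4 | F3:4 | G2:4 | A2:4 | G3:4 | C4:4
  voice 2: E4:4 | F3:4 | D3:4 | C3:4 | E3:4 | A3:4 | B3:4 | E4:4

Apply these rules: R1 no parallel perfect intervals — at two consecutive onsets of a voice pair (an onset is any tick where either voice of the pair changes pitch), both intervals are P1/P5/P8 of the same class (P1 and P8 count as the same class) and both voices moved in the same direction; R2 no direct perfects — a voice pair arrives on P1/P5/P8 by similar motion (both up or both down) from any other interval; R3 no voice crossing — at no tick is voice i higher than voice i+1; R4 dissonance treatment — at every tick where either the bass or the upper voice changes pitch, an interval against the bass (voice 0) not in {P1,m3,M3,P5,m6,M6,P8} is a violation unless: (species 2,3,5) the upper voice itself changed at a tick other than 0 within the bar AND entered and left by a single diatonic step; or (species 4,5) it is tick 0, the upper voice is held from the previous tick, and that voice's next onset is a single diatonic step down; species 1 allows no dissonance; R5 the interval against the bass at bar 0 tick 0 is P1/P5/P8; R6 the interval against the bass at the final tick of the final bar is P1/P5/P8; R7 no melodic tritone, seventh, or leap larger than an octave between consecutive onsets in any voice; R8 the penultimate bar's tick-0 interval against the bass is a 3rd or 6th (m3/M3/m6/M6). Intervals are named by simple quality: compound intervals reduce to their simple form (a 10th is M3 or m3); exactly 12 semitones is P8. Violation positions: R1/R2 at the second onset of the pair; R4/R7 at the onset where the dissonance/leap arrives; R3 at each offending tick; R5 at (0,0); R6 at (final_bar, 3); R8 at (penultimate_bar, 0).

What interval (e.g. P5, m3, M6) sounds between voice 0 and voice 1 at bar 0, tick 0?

P8

voice 0=C3 voice 1=C4 -> P8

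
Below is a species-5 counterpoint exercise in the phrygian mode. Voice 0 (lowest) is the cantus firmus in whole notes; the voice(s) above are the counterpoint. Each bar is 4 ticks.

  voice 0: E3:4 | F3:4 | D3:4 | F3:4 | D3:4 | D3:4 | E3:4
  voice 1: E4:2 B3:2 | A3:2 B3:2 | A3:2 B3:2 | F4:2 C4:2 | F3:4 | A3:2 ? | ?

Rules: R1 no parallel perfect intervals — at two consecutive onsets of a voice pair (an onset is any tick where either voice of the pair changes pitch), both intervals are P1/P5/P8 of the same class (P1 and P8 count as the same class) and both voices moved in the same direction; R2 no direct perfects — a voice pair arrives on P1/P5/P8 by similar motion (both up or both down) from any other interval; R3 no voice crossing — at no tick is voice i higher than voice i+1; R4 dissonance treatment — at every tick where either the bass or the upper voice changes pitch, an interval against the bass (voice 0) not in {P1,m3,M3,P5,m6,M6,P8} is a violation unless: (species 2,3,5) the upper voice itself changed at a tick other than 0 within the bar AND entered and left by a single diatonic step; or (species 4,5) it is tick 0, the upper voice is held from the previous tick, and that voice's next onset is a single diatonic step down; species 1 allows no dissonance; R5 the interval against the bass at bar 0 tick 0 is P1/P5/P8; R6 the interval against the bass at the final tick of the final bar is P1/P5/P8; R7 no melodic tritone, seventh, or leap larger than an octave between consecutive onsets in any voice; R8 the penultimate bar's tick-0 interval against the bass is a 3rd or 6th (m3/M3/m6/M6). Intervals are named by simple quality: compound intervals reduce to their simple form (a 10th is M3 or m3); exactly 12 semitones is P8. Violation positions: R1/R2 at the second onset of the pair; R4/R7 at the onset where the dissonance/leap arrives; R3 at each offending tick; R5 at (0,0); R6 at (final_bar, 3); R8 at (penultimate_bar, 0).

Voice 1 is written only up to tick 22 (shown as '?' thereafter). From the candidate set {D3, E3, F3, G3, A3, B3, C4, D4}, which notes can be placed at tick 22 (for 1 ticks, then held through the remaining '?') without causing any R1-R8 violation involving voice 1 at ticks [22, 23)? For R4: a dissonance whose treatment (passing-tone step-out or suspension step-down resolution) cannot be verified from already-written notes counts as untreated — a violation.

D3: legal
E3: violates R4
F3: legal
G3: violates R4
A3: legal
B3: legal
C4: violates R4
D4: legal

{A3, B3, D3, D4, F3}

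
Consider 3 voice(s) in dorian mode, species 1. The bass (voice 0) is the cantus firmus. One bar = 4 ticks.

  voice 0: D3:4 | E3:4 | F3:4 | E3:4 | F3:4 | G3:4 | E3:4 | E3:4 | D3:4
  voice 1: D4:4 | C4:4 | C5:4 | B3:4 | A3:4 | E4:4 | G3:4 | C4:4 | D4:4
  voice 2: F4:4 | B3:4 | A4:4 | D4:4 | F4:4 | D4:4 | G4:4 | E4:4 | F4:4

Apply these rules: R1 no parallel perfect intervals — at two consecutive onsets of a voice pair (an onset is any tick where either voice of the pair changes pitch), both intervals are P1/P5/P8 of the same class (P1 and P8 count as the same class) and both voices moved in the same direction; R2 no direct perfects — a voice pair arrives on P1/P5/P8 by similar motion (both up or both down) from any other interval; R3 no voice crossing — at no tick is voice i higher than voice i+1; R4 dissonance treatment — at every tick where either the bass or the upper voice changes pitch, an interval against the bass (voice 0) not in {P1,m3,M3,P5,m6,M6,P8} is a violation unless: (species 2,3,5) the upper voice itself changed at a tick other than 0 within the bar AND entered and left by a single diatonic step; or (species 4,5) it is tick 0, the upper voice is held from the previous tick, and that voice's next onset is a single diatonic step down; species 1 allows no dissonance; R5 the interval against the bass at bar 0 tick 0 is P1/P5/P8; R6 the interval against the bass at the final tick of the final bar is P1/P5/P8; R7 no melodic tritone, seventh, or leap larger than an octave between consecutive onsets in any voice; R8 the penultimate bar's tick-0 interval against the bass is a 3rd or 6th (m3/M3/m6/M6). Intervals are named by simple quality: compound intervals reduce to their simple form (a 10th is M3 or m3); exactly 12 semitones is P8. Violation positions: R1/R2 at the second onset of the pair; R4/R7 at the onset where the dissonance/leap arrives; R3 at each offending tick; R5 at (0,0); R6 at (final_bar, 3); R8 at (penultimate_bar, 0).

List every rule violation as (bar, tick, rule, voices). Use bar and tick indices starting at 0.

bar 0: v0=D3 v1=D4 v2=F4 downbeat m3
bar 1: v0=E3 v1=C4 v2=B3 downbeat P5
bar 2: v0=F3 v1=C5 v2=A4 downbeat M3
bar 3: v0=E3 v1=B3 v2=D4 downbeat m7
bar 4: v0=F3 v1=A3 v2=F4 downbeat P8
bar 5: v0=G3 v1=E4 v2=D4 downbeat P5
bar 6: v0=E3 v1=G3 v2=G4 downbeat m3
bar 7: v0=E3 v1=C4 v2=E4 downbeat P8
bar 8: v0=D3 v1=D4 v2=F4 downbeat m3
  -> R5 @ bar 0 tick 0 v(0, 2): opens on m3
  -> R3 @ bar 1 tick 0 v(1, 2): C4 above B3
  -> R7 @ bar 1 tick 0 v(2,): F4->B3 leap 6st
  -> R3 @ bar 1 tick 1 v(1, 2): C4 above B3
  -> R3 @ bar 1 tick 2 v(1, 2): C4 above B3
  -> R3 @ bar 1 tick 3 v(1, 2): C4 above B3
  -> R2 @ bar 2 tick 0 v(0, 1): E3/C4 m6 -> F3/C5 P5 similar
  -> R3 @ bar 2 tick 0 v(1, 2): C5 above A4
  -> R7 @ bar 2 tick 0 v(2,): B3->A4 leap 10st
  -> R3 @ bar 2 tick 1 v(1, 2): C5 above A4
  -> R3 @ bar 2 tick 2 v(1, 2): C5 above A4
  -> R3 @ bar 2 tick 3 v(1, 2): C5 above A4
  -> R1 @ bar 3 tick 0 v(0, 1): F3/C5 P5 -> E3/B3 P5 similar
  -> R4 @ bar 3 tick 0 v(0, 2): E3/D4 m7 untreated
  -> R7 @ bar 3 tick 0 v(1,): C5->B3 leap 13st
  -> R2 @ bar 4 tick 0 v(0, 2): E3/D4 m7 -> F3/F4 P8 similar
  -> R3 @ bar 5 tick 0 v(1, 2): E4 above D4
  -> R3 @ bar 5 tick 1 v(1, 2): E4 above D4
  -> R3 @ bar 5 tick 2 v(1, 2): E4 above D4
  -> R3 @ bar 5 tick 3 v(1, 2): E4 above D4
  -> R8 @ bar 7 tick 0 v(0, 2): penult P8 not 3rd/6th
  -> R6 @ bar 8 tick 3 v(0, 2): closes on m3

(0, 0, R5, (0, 2))
(1, 0, R3, (1, 2))
(1, 0, R7, (2,))
(1, 1, R3, (1, 2))
(1, 2, R3, (1, 2))
(1, 3, R3, (1, 2))
(2, 0, R2, (0, 1))
(2, 0, R3, (1, 2))
(2, 0, R7, (2,))
(2, 1, R3, (1, 2))
(2, 2, R3, (1, 2))
(2, 3, R3, (1, 2))
(3, 0, R1, (0, 1))
(3, 0, R4, (0, 2))
(3, 0, R7, (1,))
(4, 0, R2, (0, 2))
(5, 0, R3, (1, 2))
(5, 1, R3, (1, 2))
(5, 2, R3, (1, 2))
(5, 3, R3, (1, 2))
(7, 0, R8, (0, 2))
(8, 3, R6, (0, 2))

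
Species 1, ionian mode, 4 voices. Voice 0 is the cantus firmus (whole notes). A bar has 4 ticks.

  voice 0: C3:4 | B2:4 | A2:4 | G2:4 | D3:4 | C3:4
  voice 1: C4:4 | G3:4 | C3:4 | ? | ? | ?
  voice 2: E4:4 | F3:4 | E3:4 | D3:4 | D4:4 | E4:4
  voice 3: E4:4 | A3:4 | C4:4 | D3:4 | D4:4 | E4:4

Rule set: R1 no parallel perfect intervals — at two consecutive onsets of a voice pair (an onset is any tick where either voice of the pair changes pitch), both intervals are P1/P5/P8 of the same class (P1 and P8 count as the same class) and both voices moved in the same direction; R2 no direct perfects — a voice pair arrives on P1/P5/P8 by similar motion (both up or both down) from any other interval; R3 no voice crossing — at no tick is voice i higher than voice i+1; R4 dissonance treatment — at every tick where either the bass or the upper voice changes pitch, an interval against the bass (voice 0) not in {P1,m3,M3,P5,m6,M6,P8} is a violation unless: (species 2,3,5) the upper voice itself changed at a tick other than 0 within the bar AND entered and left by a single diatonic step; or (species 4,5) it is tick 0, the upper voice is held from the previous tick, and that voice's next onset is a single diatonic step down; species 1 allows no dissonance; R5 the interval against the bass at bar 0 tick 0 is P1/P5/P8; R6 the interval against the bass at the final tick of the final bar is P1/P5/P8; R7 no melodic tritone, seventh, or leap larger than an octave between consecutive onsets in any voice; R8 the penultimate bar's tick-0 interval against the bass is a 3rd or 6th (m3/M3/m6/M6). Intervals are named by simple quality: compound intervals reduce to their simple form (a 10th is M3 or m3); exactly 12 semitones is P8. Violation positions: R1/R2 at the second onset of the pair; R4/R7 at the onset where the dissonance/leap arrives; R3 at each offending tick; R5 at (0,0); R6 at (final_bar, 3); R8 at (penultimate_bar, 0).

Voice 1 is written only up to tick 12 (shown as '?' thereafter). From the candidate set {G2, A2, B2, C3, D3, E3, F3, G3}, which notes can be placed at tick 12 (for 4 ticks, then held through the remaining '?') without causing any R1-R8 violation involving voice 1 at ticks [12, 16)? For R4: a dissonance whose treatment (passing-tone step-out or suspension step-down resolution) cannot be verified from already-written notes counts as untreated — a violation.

{B2, D3}

G2: violates R2
A2: violates R4
B2: legal
C3: violates R4
D3: legal
E3: violates R3
F3: violates R3,R4
G3: violates R3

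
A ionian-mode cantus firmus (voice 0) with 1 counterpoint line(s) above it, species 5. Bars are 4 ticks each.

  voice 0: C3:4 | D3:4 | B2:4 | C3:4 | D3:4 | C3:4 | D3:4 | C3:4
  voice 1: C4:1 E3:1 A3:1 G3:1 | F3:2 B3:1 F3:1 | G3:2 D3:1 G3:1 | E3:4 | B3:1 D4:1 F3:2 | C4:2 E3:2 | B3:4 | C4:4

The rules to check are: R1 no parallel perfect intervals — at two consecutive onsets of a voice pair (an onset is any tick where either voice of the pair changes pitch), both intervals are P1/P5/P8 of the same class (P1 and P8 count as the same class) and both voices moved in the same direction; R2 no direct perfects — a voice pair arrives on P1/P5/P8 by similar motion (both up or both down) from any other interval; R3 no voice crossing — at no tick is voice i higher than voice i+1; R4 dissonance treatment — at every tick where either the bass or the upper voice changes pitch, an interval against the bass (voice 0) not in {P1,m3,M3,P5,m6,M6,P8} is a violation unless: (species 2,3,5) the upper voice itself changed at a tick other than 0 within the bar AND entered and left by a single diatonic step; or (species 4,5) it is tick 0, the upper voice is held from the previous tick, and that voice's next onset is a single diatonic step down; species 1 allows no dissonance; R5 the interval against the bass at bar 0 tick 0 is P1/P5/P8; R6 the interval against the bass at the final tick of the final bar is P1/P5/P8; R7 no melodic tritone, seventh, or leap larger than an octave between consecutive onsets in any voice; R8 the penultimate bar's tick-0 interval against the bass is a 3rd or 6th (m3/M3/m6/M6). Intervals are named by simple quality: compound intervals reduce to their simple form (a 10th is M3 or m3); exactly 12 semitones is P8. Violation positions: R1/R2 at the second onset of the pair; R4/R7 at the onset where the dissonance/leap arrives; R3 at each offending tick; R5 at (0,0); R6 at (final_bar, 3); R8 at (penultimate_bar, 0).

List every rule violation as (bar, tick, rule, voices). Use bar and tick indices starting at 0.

(1, 2, R7, (1,))
(1, 3, R7, (1,))

bar 0: v0=C3 v1=C4 downbeat P8
bar 1: v0=D3 v1=F3 downbeat m3
bar 2: v0=B2 v1=G3 downbeat m6
bar 3: v0=C3 v1=E3 downbeat M3
bar 4: v0=D3 v1=B3 downbeat M6
bar 5: v0=C3 v1=C4 downbeat P8
bar 6: v0=D3 v1=B3 downbeat M6
bar 7: v0=C3 v1=C4 downbeat P8
  -> R7 @ bar 1 tick 2 v(1,): F3->B3 leap 6st
  -> R7 @ bar 1 tick 3 v(1,): B3->F3 leap 6st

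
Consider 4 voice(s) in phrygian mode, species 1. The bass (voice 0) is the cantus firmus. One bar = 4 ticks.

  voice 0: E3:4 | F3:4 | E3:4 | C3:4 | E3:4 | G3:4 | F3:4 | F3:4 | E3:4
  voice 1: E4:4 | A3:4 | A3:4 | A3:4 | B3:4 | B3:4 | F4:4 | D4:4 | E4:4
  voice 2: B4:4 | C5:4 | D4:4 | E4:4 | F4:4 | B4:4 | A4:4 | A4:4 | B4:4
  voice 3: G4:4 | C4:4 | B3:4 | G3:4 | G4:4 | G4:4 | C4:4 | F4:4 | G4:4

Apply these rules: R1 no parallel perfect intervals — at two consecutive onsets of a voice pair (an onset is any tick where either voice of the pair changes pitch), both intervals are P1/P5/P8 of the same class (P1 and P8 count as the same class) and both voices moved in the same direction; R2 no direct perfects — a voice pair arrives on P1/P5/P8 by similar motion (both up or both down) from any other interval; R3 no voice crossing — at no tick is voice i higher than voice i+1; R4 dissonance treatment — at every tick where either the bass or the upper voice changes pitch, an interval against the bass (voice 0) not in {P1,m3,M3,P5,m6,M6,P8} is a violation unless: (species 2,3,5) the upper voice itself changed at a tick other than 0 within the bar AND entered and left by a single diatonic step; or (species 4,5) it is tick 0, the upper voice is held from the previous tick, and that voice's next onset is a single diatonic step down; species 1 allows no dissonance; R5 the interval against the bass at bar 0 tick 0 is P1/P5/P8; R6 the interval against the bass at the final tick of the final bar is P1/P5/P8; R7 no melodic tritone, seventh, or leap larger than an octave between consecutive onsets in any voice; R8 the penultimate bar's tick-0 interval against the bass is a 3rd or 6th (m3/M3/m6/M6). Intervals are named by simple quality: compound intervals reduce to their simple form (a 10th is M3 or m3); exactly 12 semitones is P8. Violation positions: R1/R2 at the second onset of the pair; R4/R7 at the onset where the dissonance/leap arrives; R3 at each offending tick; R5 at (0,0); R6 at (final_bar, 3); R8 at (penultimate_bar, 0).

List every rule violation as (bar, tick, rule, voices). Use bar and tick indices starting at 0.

bar 0: v0=E3 v1=E4 v2=B4 v3=G4 downbeat m3
bar 1: v0=F3 v1=A3 v2=C5 v3=C4 downbeat P5
bar 2: v0=E3 v1=A3 v2=D4 v3=B3 downbeat P5
bar 3: v0=C3 v1=A3 v2=E4 v3=G3 downbeat P5
bar 4: v0=E3 v1=B3 v2=F4 v3=G4 downbeat m3
bar 5: v0=G3 v1=B3 v2=B4 v3=G4 downbeat P8
bar 6: v0=F3 v1=F4 v2=A4 v3=C4 downbeat P5
bar 7: v0=F3 v1=D4 v2=A4 v3=F4 downbeat P8
bar 8: v0=E3 v1=E4 v2=B4 v3=G4 downbeat m3
  -> R3 @ bar 0 tick 0 v(2, 3): B4 above G4
  -> R5 @ bar 0 tick 0 v(0, 3): opens on m3
  -> R3 @ bar 0 tick 1 v(2, 3): B4 above G4
  -> R3 @ bar 0 tick 2 v(2, 3): B4 above G4
  -> R3 @ bar 0 tick 3 v(2, 3): B4 above G4
  -> R1 @ bar 1 tick 0 v(0, 2): E3/B4 P5 -> F3/C5 P5 similar
  -> R3 @ bar 1 tick 0 v(2, 3): C5 above C4
  -> R3 @ bar 1 tick 1 v(2, 3): C5 above C4
  -> R3 @ bar 1 tick 2 v(2, 3): C5 above C4
  -> R3 @ bar 1 tick 3 v(2, 3): C5 above C4
  -> R1 @ bar 2 tick 0 v(0, 3): F3/C4 P5 -> E3/B3 P5 similar
  -> R3 @ bar 2 tick 0 v(2, 3): D4 above B3
  -> R4 @ bar 2 tick 0 v(0, 1): E3/A3 P4 untreated
  -> R4 @ bar 2 tick 0 v(0, 2): E3/D4 m7 untreated
  -> R7 @ bar 2 tick 0 v(2,): C5->D4 leap 10st
  -> R3 @ bar 2 tick 1 v(2, 3): D4 above B3
  -> R3 @ bar 2 tick 2 v(2, 3): D4 above B3
  -> R3 @ bar 2 tick 3 v(2, 3): D4 above B3
  -> R1 @ bar 3 tick 0 v(0, 3): E3/B3 P5 -> C3/G3 P5 similar
  -> R3 @ bar 3 tick 0 v(2, 3): E4 above G3
  -> R3 @ bar 3 tick 1 v(2, 3): E4 above G3
  -> R3 @ bar 3 tick 2 v(2, 3): E4 above G3
  -> R3 @ bar 3 tick 3 v(2, 3): E4 above G3
  -> R2 @ bar 4 tick 0 v(0, 1): C3/A3 M6 -> E3/B3 P5 similar
  -> R4 @ bar 4 tick 0 v(0, 2): E3/F4 m2 untreated
  -> R3 @ bar 5 tick 0 v(2, 3): B4 above G4
  -> R7 @ bar 5 tick 0 v(2,): F4->B4 leap 6st
  -> R3 @ bar 5 tick 1 v(2, 3): B4 above G4
  -> R3 @ bar 5 tick 2 v(2, 3): B4 above G4
  -> R3 @ bar 5 tick 3 v(2, 3): B4 above G4
  -> R2 @ bar 6 tick 0 v(0, 3): G3/G4 P8 -> F3/C4 P5 similar
  -> R3 @ bar 6 tick 0 v(2, 3): A4 above C4
  -> R7 @ bar 6 tick 0 v(1,): B3->F4 leap 6st
  -> R3 @ bar 6 tick 1 v(2, 3): A4 above C4
  -> R3 @ bar 6 tick 2 v(2, 3): A4 above C4
  -> R3 @ bar 6 tick 3 v(2, 3): A4 above C4
  -> R3 @ bar 7 tick 0 v(2, 3): A4 above F4
  -> R8 @ bar 7 tick 0 v(0, 3): penult P8 not 3rd/6th
  -> R3 @ bar 7 tick 1 v(2, 3): A4 above F4
  -> R3 @ bar 7 tick 2 v(2, 3): A4 above F4
  -> R3 @ bar 7 tick 3 v(2, 3): A4 above F4
  -> R1 @ bar 8 tick 0 v(1, 2): D4/A4 P5 -> E4/B4 P5 similar
  -> R3 @ bar 8 tick 0 v(2, 3): B4 above G4
  -> R3 @ bar 8 tick 1 v(2, 3): B4 above G4
  -> R3 @ bar 8 tick 2 v(2, 3): B4 above G4
  -> R3 @ bar 8 tick 3 v(2, 3): B4 above G4
  -> R6 @ bar 8 tick 3 v(0, 3): closes on m3

(0, 0, R3, (2, 3))
(0, 0, R5, (0, 3))
(0, 1, R3, (2, 3))
(0, 2, R3, (2, 3))
(0, 3, R3, (2, 3))
(1, 0, R1, (0, 2))
(1, 0, R3, (2, 3))
(1, 1, R3, (2, 3))
(1, 2, R3, (2, 3))
(1, 3, R3, (2, 3))
(2, 0, R1, (0, 3))
(2, 0, R3, (2, 3))
(2, 0, R4, (0, 1))
(2, 0, R4, (0, 2))
(2, 0, R7, (2,))
(2, 1, R3, (2, 3))
(2, 2, R3, (2, 3))
(2, 3, R3, (2, 3))
(3, 0, R1, (0, 3))
(3, 0, R3, (2, 3))
(3, 1, R3, (2, 3))
(3, 2, R3, (2, 3))
(3, 3, R3, (2, 3))
(4, 0, R2, (0, 1))
(4, 0, R4, (0, 2))
(5, 0, R3, (2, 3))
(5, 0, R7, (2,))
(5, 1, R3, (2, 3))
(5, 2, R3, (2, 3))
(5, 3, R3, (2, 3))
(6, 0, R2, (0, 3))
(6, 0, R3, (2, 3))
(6, 0, R7, (1,))
(6, 1, R3, (2, 3))
(6, 2, R3, (2, 3))
(6, 3, R3, (2, 3))
(7, 0, R3, (2, 3))
(7, 0, R8, (0, 3))
(7, 1, R3, (2, 3))
(7, 2, R3, (2, 3))
(7, 3, R3, (2, 3))
(8, 0, R1, (1, 2))
(8, 0, R3, (2, 3))
(8, 1, R3, (2, 3))
(8, 2, R3, (2, 3))
(8, 3, R3, (2, 3))
(8, 3, R6, (0, 3))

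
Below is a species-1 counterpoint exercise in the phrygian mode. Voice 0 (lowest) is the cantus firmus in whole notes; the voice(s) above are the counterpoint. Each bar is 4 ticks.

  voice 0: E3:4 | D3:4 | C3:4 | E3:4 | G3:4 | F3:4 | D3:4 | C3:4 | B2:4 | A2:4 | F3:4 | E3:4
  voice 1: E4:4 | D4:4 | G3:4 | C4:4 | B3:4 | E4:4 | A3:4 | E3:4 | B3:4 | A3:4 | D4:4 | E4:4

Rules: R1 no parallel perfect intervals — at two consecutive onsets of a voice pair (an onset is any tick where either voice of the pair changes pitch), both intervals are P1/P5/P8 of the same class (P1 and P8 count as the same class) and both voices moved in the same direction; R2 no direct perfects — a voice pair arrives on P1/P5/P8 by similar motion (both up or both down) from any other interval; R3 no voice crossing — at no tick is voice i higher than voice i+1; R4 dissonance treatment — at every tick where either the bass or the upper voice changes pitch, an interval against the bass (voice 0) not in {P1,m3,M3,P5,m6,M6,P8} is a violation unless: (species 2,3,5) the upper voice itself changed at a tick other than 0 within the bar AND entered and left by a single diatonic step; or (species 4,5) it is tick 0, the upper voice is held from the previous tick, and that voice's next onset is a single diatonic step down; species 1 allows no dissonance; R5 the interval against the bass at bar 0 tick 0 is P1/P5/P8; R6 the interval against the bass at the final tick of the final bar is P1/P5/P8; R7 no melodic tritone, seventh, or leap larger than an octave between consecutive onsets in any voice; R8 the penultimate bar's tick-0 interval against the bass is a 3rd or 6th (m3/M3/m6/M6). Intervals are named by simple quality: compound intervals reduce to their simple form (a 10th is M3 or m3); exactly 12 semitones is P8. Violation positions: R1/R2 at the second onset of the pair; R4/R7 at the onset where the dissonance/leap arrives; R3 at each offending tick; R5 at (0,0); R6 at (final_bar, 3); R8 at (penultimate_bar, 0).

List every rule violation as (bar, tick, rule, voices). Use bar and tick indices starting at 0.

(1, 0, R1, (0, 1))
(2, 0, R2, (0, 1))
(5, 0, R4, (0, 1))
(6, 0, R2, (0, 1))
(9, 0, R1, (0, 1))

bar 0: v0=E3 v1=E4 downbeat P8
bar 1: v0=D3 v1=D4 downbeat P8
bar 2: v0=C3 v1=G3 downbeat P5
bar 3: v0=E3 v1=C4 downbeat m6
bar 4: v0=G3 v1=B3 downbeat M3
bar 5: v0=F3 v1=E4 downbeat M7
bar 6: v0=D3 v1=A3 downbeat P5
bar 7: v0=C3 v1=E3 downbeat M3
bar 8: v0=B2 v1=B3 downbeat P8
bar 9: v0=A2 v1=A3 downbeat P8
bar 10: v0=F3 v1=D4 downbeat M6
bar 11: v0=E3 v1=E4 downbeat P8
  -> R1 @ bar 1 tick 0 v(0, 1): E3/E4 P8 -> D3/D4 P8 similar
  -> R2 @ bar 2 tick 0 v(0, 1): D3/D4 P8 -> C3/G3 P5 similar
  -> R4 @ bar 5 tick 0 v(0, 1): F3/E4 M7 untreated
  -> R2 @ bar 6 tick 0 v(0, 1): F3/E4 M7 -> D3/A3 P5 similar
  -> R1 @ bar 9 tick 0 v(0, 1): B2/B3 P8 -> A2/A3 P8 similar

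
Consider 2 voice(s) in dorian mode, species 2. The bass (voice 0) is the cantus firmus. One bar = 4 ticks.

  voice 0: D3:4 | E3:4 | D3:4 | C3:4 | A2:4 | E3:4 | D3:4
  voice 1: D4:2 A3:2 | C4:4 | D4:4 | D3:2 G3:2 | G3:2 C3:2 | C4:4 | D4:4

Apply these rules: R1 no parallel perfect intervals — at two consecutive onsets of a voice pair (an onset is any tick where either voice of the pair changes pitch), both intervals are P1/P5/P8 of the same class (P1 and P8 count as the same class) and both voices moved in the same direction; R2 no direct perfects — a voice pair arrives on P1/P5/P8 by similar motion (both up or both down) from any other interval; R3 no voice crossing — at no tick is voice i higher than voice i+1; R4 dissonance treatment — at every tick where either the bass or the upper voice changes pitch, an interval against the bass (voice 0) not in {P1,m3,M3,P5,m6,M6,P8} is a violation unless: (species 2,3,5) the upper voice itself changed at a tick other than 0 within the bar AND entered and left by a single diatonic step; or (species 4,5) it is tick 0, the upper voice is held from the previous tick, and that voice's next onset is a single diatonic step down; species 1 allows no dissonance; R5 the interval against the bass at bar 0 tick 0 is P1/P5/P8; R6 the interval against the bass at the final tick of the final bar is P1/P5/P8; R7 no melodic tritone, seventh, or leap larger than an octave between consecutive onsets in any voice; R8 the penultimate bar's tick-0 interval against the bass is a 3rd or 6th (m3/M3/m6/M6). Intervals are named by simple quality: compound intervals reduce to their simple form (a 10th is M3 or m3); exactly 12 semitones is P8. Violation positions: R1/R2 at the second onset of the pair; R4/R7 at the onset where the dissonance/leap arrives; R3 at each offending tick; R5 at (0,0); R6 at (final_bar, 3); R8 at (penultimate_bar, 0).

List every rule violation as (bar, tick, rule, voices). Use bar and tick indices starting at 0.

(3, 0, R4, (0, 1))
(4, 0, R4, (0, 1))

bar 0: v0=D3 v1=D4 downbeat P8
bar 1: v0=E3 v1=C4 downbeat m6
bar 2: v0=D3 v1=D4 downbeat P8
bar 3: v0=C3 v1=D3 downbeat M2
bar 4: v0=A2 v1=G3 downbeat m7
bar 5: v0=E3 v1=C4 downbeat m6
bar 6: v0=D3 v1=D4 downbeat P8
  -> R4 @ bar 3 tick 0 v(0, 1): C3/D3 M2 untreated
  -> R4 @ bar 4 tick 0 v(0, 1): A2/G3 m7 untreated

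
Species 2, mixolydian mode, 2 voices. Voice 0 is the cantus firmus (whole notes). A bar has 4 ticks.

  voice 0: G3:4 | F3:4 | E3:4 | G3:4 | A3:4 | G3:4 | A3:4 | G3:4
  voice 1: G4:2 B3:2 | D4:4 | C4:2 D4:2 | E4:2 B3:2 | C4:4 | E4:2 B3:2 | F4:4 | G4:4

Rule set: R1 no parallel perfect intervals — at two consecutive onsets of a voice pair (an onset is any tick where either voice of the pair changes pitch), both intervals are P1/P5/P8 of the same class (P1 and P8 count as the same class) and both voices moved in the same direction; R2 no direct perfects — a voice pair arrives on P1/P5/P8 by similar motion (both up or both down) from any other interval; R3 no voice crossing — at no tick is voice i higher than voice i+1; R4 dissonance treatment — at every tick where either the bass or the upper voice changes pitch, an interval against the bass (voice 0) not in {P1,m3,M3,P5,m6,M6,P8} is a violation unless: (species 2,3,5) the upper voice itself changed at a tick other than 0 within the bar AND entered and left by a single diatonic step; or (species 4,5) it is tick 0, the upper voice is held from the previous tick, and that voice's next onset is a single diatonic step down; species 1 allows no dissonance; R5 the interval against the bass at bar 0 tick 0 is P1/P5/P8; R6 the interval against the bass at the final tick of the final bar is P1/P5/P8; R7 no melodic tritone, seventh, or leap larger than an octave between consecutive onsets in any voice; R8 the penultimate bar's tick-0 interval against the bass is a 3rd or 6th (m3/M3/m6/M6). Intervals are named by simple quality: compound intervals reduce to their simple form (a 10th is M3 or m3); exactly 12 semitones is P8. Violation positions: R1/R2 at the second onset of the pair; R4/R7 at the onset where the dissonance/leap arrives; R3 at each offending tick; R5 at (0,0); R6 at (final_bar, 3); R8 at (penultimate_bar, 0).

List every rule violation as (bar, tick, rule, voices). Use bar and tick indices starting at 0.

bar 0: v0=G3 v1=G4 downbeat P8
bar 1: v0=F3 v1=D4 downbeat M6
bar 2: v0=E3 v1=C4 downbeat m6
bar 3: v0=G3 v1=E4 downbeat M6
bar 4: v0=A3 v1=C4 downbeat m3
bar 5: v0=G3 v1=E4 downbeat M6
bar 6: v0=A3 v1=F4 downbeat m6
bar 7: v0=G3 v1=G4 downbeat P8
  -> R7 @ bar 6 tick 0 v(1,): B3->F4 leap 6st

(6, 0, R7, (1,))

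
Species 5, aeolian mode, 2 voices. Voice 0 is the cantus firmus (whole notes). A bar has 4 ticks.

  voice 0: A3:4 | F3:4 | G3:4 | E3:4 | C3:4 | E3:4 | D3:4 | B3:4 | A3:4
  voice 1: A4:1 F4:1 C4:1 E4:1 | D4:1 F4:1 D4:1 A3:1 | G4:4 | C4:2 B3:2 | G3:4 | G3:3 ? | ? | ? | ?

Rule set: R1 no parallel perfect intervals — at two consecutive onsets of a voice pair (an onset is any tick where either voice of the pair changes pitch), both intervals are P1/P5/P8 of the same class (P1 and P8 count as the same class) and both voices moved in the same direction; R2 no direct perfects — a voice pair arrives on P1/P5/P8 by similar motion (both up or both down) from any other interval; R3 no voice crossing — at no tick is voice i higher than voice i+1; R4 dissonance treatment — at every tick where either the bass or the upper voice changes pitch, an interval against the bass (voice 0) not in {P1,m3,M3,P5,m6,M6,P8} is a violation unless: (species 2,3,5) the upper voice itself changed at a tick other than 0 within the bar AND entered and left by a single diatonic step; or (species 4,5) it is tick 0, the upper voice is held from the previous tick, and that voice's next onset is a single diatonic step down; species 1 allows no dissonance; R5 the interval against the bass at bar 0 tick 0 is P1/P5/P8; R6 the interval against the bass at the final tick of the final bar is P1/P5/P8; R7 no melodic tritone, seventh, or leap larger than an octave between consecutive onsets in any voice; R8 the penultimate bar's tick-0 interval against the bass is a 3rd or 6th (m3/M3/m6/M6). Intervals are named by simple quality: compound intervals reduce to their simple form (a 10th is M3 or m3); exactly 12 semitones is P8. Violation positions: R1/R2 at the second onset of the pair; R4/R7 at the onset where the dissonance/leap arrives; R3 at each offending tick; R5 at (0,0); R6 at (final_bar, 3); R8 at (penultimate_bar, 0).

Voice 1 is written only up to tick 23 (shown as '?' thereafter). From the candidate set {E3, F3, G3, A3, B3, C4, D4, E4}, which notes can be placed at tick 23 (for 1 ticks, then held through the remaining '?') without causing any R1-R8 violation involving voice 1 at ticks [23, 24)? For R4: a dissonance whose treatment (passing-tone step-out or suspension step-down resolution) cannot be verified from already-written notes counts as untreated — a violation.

E3: legal
F3: violates R4
G3: legal
A3: violates R4
B3: legal
C4: legal
D4: violates R4
E4: legal

{B3, C4, E3, E4, G3}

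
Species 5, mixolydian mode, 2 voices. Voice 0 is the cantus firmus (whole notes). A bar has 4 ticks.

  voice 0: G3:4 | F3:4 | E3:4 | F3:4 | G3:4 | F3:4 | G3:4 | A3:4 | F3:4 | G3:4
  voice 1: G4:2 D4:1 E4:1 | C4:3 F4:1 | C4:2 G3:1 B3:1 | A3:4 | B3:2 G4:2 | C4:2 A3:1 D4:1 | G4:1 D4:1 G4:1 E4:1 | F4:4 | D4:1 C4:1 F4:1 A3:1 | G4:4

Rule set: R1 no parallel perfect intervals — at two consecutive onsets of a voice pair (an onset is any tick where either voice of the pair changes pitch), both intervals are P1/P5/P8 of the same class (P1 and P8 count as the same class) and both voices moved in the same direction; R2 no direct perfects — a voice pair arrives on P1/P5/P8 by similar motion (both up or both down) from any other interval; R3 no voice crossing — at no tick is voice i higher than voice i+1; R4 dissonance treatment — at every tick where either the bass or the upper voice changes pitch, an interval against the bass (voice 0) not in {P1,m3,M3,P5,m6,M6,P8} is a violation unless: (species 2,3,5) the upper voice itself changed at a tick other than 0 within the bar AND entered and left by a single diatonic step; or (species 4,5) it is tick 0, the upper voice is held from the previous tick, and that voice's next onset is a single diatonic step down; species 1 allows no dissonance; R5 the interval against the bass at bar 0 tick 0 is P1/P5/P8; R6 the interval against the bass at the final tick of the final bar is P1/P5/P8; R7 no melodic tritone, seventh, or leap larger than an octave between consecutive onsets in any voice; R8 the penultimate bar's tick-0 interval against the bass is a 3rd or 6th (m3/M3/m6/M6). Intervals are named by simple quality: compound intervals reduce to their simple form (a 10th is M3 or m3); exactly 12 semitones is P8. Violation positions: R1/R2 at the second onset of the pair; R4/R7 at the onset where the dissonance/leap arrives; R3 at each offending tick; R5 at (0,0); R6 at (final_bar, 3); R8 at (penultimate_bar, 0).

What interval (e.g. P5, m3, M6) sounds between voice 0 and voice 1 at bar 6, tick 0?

voice 0=G3 voice 1=G4 -> P8

P8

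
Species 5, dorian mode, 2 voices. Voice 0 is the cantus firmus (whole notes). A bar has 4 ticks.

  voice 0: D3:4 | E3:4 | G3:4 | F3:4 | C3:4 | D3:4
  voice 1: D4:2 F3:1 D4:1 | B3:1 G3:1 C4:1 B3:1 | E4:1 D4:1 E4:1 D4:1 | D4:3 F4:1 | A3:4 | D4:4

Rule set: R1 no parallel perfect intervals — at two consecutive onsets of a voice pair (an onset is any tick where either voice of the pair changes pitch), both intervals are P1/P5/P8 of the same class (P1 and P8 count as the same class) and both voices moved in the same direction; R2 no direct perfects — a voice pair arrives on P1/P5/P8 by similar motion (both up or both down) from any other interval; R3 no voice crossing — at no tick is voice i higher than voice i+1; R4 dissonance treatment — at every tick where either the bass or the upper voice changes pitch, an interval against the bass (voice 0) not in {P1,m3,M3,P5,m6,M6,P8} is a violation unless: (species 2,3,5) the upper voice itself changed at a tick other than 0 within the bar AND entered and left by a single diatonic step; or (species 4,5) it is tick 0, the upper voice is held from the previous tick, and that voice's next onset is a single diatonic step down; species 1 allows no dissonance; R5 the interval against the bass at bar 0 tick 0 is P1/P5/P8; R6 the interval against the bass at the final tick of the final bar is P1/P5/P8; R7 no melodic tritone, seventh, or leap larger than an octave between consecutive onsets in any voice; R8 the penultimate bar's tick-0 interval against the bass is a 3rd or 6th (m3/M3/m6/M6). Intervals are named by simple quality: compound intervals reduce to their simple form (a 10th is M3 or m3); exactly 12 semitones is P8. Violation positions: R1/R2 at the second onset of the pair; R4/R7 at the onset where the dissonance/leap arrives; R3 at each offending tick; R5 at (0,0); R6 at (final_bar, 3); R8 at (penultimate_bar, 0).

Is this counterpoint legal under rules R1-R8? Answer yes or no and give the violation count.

bar 0: v0=D3 v1=D4 (P8)
bar 1: v0=E3 v1=B3 (P5)
bar 2: v0=G3 v1=E4 (M6)
bar 3: v0=F3 v1=D4 (M6)
bar 4: v0=C3 v1=A3 (M6)
bar 5: v0=D3 v1=D4 (P8)
  R2 @ bar5.0: C3/A3 M6 -> D3/D4 P8 similar

No (1 violations)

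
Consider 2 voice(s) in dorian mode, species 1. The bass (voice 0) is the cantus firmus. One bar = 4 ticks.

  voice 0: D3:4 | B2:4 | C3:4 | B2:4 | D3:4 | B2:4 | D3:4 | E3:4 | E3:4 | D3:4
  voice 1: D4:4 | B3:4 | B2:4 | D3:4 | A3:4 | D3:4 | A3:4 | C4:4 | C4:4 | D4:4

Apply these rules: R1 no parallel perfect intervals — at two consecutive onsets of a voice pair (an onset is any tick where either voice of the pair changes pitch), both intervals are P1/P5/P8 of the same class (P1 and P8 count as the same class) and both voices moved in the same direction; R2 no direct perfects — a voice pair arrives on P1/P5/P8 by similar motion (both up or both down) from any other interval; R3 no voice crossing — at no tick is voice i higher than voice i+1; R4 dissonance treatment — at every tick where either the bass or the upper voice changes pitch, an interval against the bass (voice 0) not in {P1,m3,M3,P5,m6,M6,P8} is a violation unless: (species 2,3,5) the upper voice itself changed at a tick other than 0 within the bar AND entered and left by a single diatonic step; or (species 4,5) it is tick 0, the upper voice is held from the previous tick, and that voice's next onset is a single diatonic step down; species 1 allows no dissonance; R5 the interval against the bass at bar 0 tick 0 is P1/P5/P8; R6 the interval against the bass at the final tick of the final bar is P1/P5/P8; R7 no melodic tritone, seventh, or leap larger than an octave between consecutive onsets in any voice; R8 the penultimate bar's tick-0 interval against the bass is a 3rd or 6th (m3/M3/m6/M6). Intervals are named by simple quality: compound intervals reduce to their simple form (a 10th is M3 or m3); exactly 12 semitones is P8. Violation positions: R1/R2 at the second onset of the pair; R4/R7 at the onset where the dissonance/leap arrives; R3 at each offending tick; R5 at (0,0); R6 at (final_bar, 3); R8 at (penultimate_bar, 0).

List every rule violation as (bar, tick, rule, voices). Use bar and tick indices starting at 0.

bar 0: v0=D3 v1=D4 downbeat P8
bar 1: v0=B2 v1=B3 downbeat P8
bar 2: v0=C3 v1=B2 downbeat m2
bar 3: v0=B2 v1=D3 downbeat m3
bar 4: v0=D3 v1=A3 downbeat P5
bar 5: v0=B2 v1=D3 downbeat m3
bar 6: v0=D3 v1=A3 downbeat P5
bar 7: v0=E3 v1=C4 downbeat m6
bar 8: v0=E3 v1=C4 downbeat m6
bar 9: v0=D3 v1=D4 downbeat P8
  -> R1 @ bar 1 tick 0 v(0, 1): D3/D4 P8 -> B2/B3 P8 similar
  -> R3 @ bar 2 tick 0 v(0, 1): C3 above B2
  -> R4 @ bar 2 tick 0 v(0, 1): C3/B2 m2 untreated
  -> R3 @ bar 2 tick 1 v(0, 1): C3 above B2
  -> R3 @ bar 2 tick 2 v(0, 1): C3 above B2
  -> R3 @ bar 2 tick 3 v(0, 1): C3 above B2
  -> R2 @ bar 4 tick 0 v(0, 1): B2/D3 m3 -> D3/A3 P5 similar
  -> R2 @ bar 6 tick 0 v(0, 1): B2/D3 m3 -> D3/A3 P5 similar

(1, 0, R1, (0, 1))
(2, 0, R3, (0, 1))
(2, 0, R4, (0, 1))
(2, 1, R3, (0, 1))
(2, 2, R3, (0, 1))
(2, 3, R3, (0, 1))
(4, 0, R2, (0, 1))
(6, 0, R2, (0, 1))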